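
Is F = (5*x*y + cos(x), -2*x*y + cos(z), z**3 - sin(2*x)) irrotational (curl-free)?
No, ∇×F = (sin(z), 2*cos(2*x), -5*x - 2*y)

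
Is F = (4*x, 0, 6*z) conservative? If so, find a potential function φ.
Yes, F is conservative. φ = 2*x**2 + 3*z**2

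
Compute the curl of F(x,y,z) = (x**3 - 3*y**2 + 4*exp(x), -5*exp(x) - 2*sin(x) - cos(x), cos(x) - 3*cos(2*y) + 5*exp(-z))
(6*sin(2*y), sin(x), 6*y - 5*exp(x) + sin(x) - 2*cos(x))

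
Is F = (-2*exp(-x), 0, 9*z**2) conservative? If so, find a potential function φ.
Yes, F is conservative. φ = 3*z**3 + 2*exp(-x)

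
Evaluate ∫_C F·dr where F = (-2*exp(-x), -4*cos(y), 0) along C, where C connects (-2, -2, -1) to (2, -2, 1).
-4*sinh(2)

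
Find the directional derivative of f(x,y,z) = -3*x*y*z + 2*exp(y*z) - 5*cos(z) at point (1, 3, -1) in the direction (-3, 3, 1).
-sqrt(19)*(5*sin(1) + 27)/19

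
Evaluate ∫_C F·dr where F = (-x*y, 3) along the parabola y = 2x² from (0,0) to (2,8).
16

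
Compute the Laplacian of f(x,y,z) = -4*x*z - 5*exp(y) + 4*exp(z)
-5*exp(y) + 4*exp(z)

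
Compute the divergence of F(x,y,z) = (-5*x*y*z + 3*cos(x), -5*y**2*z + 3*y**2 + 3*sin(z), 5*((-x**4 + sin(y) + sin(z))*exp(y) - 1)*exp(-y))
-15*y*z + 6*y - 3*sin(x) + 5*cos(z)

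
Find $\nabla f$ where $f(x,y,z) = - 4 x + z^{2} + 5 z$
(-4, 0, 2*z + 5)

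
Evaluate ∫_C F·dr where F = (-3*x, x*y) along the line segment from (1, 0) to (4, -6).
63/2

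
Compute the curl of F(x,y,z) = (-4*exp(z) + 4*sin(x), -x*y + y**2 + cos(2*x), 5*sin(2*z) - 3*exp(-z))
(0, -4*exp(z), -y - 2*sin(2*x))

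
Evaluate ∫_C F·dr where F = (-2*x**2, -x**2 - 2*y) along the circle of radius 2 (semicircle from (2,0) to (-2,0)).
32/3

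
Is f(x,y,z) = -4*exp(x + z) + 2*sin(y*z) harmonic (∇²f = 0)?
No, ∇²f = -2*y**2*sin(y*z) - 2*z**2*sin(y*z) - 8*exp(x + z)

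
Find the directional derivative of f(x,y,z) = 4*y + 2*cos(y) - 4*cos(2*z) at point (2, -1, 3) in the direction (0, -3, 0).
-4 - 2*sin(1)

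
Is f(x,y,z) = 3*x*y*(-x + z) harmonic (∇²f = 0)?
No, ∇²f = -6*y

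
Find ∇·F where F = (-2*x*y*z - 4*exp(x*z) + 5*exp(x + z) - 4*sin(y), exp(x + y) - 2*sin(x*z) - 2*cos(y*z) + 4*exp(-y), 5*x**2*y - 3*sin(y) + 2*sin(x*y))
((-2*y*z - 4*z*exp(x*z) + 2*z*sin(y*z) + exp(x + y) + 5*exp(x + z))*exp(y) - 4)*exp(-y)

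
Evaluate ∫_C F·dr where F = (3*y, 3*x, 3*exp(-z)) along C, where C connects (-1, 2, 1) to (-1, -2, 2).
-3*exp(-2) + 3*exp(-1) + 12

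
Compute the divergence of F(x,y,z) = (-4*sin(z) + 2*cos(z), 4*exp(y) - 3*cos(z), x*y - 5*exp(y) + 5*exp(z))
4*exp(y) + 5*exp(z)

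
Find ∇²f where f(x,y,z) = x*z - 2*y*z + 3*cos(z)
-3*cos(z)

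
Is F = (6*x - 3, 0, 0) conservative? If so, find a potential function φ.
Yes, F is conservative. φ = 3*x*(x - 1)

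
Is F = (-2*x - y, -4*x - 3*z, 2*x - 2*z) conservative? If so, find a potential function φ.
No, ∇×F = (3, -2, -3) ≠ 0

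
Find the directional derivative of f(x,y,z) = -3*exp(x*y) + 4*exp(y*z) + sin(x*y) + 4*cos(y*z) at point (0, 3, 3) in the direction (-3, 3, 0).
sqrt(2)*(-6*sin(9) + 3 + 6*exp(9))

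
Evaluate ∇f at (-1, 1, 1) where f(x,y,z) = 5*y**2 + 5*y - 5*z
(0, 15, -5)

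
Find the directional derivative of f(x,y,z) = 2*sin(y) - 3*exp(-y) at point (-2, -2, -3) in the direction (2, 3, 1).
3*sqrt(14)*(2*cos(2) + 3*exp(2))/14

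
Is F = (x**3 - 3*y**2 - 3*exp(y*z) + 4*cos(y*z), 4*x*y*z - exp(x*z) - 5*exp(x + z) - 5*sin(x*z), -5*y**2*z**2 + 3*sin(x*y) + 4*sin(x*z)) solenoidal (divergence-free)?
No, ∇·F = 3*x**2 + 4*x*z + 4*x*cos(x*z) - 10*y**2*z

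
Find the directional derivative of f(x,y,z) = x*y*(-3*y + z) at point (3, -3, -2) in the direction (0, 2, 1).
87*sqrt(5)/5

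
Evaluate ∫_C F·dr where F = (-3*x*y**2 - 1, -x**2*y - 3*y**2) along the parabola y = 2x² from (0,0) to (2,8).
-2182/3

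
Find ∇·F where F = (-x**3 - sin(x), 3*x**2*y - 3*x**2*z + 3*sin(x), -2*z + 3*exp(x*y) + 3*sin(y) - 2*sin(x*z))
-2*x*cos(x*z) - cos(x) - 2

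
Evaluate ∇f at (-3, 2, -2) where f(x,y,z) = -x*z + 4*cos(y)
(2, -4*sin(2), 3)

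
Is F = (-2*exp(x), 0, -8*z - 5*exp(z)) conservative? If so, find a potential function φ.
Yes, F is conservative. φ = -4*z**2 - 2*exp(x) - 5*exp(z)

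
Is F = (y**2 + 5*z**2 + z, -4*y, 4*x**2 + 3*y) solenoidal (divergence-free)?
No, ∇·F = -4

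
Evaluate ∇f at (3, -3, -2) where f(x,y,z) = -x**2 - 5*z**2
(-6, 0, 20)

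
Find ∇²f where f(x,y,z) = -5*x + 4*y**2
8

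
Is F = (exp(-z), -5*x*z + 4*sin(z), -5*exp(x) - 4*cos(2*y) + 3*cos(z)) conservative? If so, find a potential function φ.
No, ∇×F = (5*x + 8*sin(2*y) - 4*cos(z), 5*exp(x) - exp(-z), -5*z) ≠ 0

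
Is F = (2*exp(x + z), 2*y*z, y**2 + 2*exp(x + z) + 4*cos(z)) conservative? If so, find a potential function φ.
Yes, F is conservative. φ = y**2*z + 2*exp(x + z) + 4*sin(z)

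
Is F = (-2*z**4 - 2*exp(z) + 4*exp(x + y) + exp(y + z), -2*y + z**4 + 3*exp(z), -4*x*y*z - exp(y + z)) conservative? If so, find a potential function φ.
No, ∇×F = (-4*x*z - 4*z**3 - 3*exp(z) - exp(y + z), 4*y*z - 8*z**3 - 2*exp(z) + exp(y + z), -4*exp(x + y) - exp(y + z)) ≠ 0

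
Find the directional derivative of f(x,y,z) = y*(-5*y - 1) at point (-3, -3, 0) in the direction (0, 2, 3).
58*sqrt(13)/13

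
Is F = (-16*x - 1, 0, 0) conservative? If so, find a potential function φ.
Yes, F is conservative. φ = x*(-8*x - 1)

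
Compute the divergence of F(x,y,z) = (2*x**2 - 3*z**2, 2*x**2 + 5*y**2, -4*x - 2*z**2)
4*x + 10*y - 4*z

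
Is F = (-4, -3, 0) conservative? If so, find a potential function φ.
Yes, F is conservative. φ = -4*x - 3*y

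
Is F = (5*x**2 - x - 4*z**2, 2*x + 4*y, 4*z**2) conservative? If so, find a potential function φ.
No, ∇×F = (0, -8*z, 2) ≠ 0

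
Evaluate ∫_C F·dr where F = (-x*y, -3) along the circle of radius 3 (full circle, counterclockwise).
0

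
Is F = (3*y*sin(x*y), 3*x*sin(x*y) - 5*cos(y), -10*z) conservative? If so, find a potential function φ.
Yes, F is conservative. φ = -5*z**2 - 5*sin(y) - 3*cos(x*y)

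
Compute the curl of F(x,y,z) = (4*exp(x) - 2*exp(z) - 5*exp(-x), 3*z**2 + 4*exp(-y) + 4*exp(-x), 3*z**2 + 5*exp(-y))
(-6*z - 5*exp(-y), -2*exp(z), -4*exp(-x))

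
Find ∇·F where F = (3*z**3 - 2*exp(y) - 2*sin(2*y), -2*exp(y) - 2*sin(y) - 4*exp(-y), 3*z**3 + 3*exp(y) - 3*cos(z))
9*z**2 - 2*exp(y) + 3*sin(z) - 2*cos(y) + 4*exp(-y)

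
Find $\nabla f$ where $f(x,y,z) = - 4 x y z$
(-4*y*z, -4*x*z, -4*x*y)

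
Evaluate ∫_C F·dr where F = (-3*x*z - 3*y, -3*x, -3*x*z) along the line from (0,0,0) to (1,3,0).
-9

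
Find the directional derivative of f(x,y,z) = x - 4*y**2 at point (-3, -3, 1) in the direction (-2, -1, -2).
-26/3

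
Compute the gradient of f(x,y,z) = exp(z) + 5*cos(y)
(0, -5*sin(y), exp(z))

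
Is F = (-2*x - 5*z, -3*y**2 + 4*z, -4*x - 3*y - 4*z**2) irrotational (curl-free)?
No, ∇×F = (-7, -1, 0)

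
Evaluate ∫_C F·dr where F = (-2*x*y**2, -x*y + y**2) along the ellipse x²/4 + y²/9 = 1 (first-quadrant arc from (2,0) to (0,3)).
21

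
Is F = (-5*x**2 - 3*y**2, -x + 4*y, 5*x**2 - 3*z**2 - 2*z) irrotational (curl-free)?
No, ∇×F = (0, -10*x, 6*y - 1)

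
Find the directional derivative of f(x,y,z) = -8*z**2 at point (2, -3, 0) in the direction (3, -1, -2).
0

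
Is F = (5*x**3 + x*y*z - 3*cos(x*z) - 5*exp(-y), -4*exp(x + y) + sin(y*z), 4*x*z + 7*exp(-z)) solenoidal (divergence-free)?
No, ∇·F = 15*x**2 + 4*x + y*z + 3*z*sin(x*z) + z*cos(y*z) - 4*exp(x + y) - 7*exp(-z)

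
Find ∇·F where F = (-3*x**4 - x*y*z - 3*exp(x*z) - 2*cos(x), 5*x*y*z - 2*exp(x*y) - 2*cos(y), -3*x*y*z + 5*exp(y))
-12*x**3 - 3*x*y + 5*x*z - 2*x*exp(x*y) - y*z - 3*z*exp(x*z) + 2*sin(x) + 2*sin(y)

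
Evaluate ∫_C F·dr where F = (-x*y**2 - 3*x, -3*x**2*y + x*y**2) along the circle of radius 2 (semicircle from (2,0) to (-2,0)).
2*pi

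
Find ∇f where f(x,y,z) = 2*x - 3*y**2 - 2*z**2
(2, -6*y, -4*z)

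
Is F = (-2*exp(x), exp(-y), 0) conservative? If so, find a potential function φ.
Yes, F is conservative. φ = -2*exp(x) - exp(-y)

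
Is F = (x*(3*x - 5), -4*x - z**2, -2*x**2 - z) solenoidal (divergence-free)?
No, ∇·F = 6*x - 6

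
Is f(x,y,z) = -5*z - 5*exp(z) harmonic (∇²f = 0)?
No, ∇²f = -5*exp(z)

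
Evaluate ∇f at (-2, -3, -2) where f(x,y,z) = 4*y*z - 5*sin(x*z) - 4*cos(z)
(10*cos(4), -8, -12 + 10*cos(4) - 4*sin(2))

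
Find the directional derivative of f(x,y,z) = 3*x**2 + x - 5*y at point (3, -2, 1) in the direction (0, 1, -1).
-5*sqrt(2)/2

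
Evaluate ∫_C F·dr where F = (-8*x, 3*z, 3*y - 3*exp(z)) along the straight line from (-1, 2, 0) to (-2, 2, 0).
-12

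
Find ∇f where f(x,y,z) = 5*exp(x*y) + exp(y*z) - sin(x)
(5*y*exp(x*y) - cos(x), 5*x*exp(x*y) + z*exp(y*z), y*exp(y*z))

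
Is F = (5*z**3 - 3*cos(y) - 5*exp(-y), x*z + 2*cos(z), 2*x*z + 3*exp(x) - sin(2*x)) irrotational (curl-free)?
No, ∇×F = (-x + 2*sin(z), 15*z**2 - 2*z - 3*exp(x) + 2*cos(2*x), z - 3*sin(y) - 5*exp(-y))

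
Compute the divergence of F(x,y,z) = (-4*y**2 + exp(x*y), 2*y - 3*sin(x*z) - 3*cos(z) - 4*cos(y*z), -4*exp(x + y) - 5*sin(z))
y*exp(x*y) + 4*z*sin(y*z) - 5*cos(z) + 2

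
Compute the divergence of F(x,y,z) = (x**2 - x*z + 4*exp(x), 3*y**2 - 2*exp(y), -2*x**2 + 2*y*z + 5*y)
2*x + 8*y - z + 4*exp(x) - 2*exp(y)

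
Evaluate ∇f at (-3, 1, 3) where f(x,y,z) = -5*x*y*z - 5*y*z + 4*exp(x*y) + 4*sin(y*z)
(-15 + 4*exp(-3), 12*cos(3) - 12*exp(-3) + 30, 4*cos(3) + 10)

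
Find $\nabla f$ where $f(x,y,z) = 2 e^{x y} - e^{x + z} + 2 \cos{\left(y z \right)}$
(2*y*exp(x*y) - exp(x + z), 2*x*exp(x*y) - 2*z*sin(y*z), -2*y*sin(y*z) - exp(x + z))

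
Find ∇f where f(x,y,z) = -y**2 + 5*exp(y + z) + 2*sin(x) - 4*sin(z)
(2*cos(x), -2*y + 5*exp(y + z), 5*exp(y + z) - 4*cos(z))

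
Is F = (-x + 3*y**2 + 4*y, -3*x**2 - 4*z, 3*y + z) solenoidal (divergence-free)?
Yes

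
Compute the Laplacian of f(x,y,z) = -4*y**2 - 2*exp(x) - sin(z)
-2*exp(x) + sin(z) - 8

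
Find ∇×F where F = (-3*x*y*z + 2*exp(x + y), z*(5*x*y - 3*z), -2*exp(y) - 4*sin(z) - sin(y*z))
(-5*x*y - z*cos(y*z) + 6*z - 2*exp(y), -3*x*y, 3*x*z + 5*y*z - 2*exp(x + y))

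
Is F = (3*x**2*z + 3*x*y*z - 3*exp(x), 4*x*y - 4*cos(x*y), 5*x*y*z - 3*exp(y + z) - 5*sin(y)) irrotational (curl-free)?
No, ∇×F = (5*x*z - 3*exp(y + z) - 5*cos(y), 3*x**2 + 3*x*y - 5*y*z, -3*x*z + 4*y*sin(x*y) + 4*y)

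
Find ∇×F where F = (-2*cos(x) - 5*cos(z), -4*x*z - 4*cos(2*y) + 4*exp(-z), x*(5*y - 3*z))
(9*x + 4*exp(-z), -5*y + 3*z + 5*sin(z), -4*z)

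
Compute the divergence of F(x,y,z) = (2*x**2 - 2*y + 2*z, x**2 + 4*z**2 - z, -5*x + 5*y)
4*x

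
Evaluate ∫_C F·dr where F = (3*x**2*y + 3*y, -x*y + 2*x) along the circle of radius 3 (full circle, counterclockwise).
-279*pi/4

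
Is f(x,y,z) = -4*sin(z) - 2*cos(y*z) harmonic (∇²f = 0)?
No, ∇²f = 2*y**2*cos(y*z) + 2*z**2*cos(y*z) + 4*sin(z)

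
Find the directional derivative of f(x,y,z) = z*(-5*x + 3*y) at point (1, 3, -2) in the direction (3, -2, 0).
42*sqrt(13)/13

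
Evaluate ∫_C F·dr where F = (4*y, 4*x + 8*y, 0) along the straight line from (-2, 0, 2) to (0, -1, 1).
4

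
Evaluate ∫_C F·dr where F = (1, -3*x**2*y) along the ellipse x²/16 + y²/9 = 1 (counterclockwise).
0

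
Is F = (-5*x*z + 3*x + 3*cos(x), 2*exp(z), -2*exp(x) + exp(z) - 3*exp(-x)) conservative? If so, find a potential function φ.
No, ∇×F = (-2*exp(z), -5*x + 5*sinh(x) - cosh(x), 0) ≠ 0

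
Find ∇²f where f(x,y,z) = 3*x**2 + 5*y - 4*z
6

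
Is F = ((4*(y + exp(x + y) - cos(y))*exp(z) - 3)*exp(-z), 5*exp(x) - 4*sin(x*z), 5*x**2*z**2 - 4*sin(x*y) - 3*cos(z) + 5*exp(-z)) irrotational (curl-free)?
No, ∇×F = (4*x*(-cos(x*y) + cos(x*z)), -10*x*z**2 + 4*y*cos(x*y) + 3*exp(-z), -4*z*cos(x*z) + 5*exp(x) - 4*exp(x + y) - 4*sin(y) - 4)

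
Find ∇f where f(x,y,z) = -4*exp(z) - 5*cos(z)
(0, 0, -4*exp(z) + 5*sin(z))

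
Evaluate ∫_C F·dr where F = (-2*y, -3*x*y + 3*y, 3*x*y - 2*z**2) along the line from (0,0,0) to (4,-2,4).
-230/3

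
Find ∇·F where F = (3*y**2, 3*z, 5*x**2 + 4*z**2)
8*z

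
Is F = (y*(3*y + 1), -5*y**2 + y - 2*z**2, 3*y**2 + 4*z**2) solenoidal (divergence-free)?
No, ∇·F = -10*y + 8*z + 1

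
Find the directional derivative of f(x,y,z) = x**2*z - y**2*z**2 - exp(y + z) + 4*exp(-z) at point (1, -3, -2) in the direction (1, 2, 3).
sqrt(14)*(-12*exp(7) - 5 + 155*exp(5))*exp(-5)/14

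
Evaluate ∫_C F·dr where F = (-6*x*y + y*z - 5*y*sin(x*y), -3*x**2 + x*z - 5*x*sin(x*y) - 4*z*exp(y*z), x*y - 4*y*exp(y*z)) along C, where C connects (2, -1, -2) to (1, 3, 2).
-4*exp(6) - 19 + 5*cos(3) - 5*cos(2) + 4*exp(2)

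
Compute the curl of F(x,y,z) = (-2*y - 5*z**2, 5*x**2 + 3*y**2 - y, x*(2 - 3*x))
(0, 6*x - 10*z - 2, 10*x + 2)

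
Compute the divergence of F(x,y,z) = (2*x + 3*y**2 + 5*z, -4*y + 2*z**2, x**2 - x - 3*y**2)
-2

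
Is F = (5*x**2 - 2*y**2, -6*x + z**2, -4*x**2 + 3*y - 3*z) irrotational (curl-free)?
No, ∇×F = (3 - 2*z, 8*x, 4*y - 6)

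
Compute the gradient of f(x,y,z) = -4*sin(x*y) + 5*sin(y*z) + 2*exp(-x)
(-4*y*cos(x*y) - 2*exp(-x), -4*x*cos(x*y) + 5*z*cos(y*z), 5*y*cos(y*z))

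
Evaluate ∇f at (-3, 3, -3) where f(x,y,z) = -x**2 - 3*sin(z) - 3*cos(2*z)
(6, 0, -6*sin(6) - 3*cos(3))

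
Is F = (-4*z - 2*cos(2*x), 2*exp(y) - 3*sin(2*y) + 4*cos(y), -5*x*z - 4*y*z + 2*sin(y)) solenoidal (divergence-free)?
No, ∇·F = -5*x - 4*y + 2*exp(y) + 4*sin(2*x) - 4*sin(y) - 6*cos(2*y)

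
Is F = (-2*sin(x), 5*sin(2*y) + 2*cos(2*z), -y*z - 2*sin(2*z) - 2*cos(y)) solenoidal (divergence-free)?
No, ∇·F = -y - 2*cos(x) + 10*cos(2*y) - 4*cos(2*z)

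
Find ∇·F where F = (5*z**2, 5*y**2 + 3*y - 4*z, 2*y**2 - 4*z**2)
10*y - 8*z + 3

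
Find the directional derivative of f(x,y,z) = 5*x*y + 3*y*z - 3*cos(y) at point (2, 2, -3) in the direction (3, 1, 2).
sqrt(14)*(3*sin(2) + 43)/14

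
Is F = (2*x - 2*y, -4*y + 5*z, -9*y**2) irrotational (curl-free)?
No, ∇×F = (-18*y - 5, 0, 2)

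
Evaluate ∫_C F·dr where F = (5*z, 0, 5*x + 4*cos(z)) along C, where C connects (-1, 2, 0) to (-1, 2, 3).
-15 + 4*sin(3)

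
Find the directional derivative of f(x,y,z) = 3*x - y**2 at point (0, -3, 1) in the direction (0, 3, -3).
3*sqrt(2)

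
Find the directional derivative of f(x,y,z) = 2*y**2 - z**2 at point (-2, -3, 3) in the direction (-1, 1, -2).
0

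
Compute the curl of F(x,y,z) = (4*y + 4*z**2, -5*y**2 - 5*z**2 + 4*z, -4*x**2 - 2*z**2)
(10*z - 4, 8*x + 8*z, -4)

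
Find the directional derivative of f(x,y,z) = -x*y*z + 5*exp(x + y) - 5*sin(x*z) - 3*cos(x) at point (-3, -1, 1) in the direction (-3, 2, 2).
sqrt(17)*(45*exp(4)*cos(3) - 3*exp(4) - 5 + 9*exp(4)*sin(3))*exp(-4)/17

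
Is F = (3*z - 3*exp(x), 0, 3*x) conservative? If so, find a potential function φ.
Yes, F is conservative. φ = 3*x*z - 3*exp(x)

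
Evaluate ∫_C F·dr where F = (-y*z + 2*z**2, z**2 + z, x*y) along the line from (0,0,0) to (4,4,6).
156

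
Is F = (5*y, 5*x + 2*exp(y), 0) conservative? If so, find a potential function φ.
Yes, F is conservative. φ = 5*x*y + 2*exp(y)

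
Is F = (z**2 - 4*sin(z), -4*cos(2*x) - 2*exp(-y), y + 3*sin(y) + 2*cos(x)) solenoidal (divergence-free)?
No, ∇·F = 2*exp(-y)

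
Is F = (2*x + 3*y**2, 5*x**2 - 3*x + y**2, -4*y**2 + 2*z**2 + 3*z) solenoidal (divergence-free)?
No, ∇·F = 2*y + 4*z + 5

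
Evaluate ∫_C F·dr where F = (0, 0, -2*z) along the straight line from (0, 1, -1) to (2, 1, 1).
0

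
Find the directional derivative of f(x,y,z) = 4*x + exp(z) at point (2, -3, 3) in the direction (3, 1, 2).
sqrt(14)*(6 + exp(3))/7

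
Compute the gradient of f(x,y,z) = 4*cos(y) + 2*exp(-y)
(0, -4*sin(y) - 2*exp(-y), 0)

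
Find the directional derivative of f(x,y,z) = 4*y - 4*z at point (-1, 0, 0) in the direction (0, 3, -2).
20*sqrt(13)/13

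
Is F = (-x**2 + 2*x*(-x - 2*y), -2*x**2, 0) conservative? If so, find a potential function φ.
Yes, F is conservative. φ = x**2*(-x - 2*y)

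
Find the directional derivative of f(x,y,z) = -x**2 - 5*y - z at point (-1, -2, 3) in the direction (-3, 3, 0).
-7*sqrt(2)/2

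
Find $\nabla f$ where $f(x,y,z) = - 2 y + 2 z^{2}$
(0, -2, 4*z)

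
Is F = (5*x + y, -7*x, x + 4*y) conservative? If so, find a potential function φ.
No, ∇×F = (4, -1, -8) ≠ 0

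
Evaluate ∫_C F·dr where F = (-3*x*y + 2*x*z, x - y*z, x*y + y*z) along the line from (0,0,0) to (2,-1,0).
3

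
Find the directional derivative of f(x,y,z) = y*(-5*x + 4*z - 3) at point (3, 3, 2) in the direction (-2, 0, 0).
15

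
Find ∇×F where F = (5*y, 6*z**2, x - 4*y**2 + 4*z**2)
(-8*y - 12*z, -1, -5)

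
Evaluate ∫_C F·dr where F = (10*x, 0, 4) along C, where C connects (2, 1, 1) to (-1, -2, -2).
-27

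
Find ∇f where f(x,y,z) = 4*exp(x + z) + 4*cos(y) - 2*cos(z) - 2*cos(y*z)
(4*exp(x + z), 2*z*sin(y*z) - 4*sin(y), 2*y*sin(y*z) + 4*exp(x + z) + 2*sin(z))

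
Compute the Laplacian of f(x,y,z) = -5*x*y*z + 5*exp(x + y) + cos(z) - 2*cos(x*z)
2*x**2*cos(x*z) + 2*z**2*cos(x*z) + 10*exp(x + y) - cos(z)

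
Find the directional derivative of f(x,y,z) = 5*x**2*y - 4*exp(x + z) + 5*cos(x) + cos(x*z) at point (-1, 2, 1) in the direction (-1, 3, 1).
7*sqrt(11)*(5 - sin(1))/11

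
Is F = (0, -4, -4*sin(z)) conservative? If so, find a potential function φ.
Yes, F is conservative. φ = -4*y + 4*cos(z)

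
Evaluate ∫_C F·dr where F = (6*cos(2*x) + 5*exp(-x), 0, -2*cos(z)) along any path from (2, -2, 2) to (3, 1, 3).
3*sin(6) - 2*sin(3) - 5*exp(-3) + 5*exp(-2) + 2*sin(2) - 3*sin(4)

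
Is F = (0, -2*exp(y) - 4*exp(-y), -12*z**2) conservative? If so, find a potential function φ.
Yes, F is conservative. φ = -4*z**3 - 2*exp(y) + 4*exp(-y)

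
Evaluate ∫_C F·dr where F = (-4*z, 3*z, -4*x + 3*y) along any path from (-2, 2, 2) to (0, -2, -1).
-22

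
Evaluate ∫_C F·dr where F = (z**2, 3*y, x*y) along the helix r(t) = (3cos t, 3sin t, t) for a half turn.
12 - 3*pi**2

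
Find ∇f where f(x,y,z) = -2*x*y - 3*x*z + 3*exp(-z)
(-2*y - 3*z, -2*x, -3*x - 3*exp(-z))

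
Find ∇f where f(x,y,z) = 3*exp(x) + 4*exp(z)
(3*exp(x), 0, 4*exp(z))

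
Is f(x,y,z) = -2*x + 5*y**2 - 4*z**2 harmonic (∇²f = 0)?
No, ∇²f = 2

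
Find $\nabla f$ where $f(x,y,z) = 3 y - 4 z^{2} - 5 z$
(0, 3, -8*z - 5)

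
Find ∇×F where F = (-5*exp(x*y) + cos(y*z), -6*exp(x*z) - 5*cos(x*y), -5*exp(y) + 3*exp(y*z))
(6*x*exp(x*z) + 3*z*exp(y*z) - 5*exp(y), -y*sin(y*z), 5*x*exp(x*y) + 5*y*sin(x*y) - 6*z*exp(x*z) + z*sin(y*z))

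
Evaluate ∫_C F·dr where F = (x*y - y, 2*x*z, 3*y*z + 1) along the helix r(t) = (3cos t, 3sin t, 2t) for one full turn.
pi*(-59 + 36*pi)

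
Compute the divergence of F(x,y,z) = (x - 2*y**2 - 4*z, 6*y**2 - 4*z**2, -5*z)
12*y - 4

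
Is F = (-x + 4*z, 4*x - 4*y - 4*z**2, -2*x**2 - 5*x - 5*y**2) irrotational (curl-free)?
No, ∇×F = (-10*y + 8*z, 4*x + 9, 4)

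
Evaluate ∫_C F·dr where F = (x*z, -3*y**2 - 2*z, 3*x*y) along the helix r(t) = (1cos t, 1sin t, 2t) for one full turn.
pi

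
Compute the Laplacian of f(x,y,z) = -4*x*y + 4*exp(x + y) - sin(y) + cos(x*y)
-x**2*cos(x*y) - y**2*cos(x*y) + 8*exp(x + y) + sin(y)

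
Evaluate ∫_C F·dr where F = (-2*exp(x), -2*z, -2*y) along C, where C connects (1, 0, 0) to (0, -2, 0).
-2 + 2*E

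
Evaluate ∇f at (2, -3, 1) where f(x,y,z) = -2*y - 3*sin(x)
(-3*cos(2), -2, 0)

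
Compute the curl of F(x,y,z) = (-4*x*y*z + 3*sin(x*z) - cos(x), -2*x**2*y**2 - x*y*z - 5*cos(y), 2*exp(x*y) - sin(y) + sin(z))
(x*y + 2*x*exp(x*y) - cos(y), -4*x*y + 3*x*cos(x*z) - 2*y*exp(x*y), -4*x*y**2 + 4*x*z - y*z)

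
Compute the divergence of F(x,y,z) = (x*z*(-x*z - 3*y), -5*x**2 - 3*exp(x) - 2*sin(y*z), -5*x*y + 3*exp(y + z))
-2*x*z**2 - 3*y*z - 2*z*cos(y*z) + 3*exp(y + z)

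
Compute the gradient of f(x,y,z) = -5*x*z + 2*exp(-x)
(-5*z - 2*exp(-x), 0, -5*x)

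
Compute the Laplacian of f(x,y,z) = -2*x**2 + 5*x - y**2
-6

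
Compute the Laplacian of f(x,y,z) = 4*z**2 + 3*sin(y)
8 - 3*sin(y)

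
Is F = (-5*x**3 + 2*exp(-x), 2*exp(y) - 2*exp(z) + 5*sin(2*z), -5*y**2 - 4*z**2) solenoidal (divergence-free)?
No, ∇·F = -15*x**2 - 8*z + 2*exp(y) - 2*exp(-x)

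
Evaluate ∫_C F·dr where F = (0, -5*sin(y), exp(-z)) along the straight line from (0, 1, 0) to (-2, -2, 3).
-5*cos(1) + 5*cos(2) - exp(-3) + 1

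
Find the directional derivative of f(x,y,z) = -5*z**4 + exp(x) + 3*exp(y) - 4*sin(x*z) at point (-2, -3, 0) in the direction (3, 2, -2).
sqrt(17)*(-16*exp(3) + 6 + 3*E)*exp(-3)/17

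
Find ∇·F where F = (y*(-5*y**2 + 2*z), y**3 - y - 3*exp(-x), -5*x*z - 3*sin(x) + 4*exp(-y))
-5*x + 3*y**2 - 1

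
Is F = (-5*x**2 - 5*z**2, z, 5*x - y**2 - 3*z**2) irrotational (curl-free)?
No, ∇×F = (-2*y - 1, -10*z - 5, 0)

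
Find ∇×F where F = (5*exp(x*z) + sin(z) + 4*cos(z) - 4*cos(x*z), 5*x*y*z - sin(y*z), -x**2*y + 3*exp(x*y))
(-x**2 - 5*x*y + 3*x*exp(x*y) + y*cos(y*z), 2*x*y + 5*x*exp(x*z) + 4*x*sin(x*z) - 3*y*exp(x*y) - 4*sin(z) + cos(z), 5*y*z)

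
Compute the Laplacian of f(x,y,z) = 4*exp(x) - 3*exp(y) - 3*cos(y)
4*exp(x) - 3*exp(y) + 3*cos(y)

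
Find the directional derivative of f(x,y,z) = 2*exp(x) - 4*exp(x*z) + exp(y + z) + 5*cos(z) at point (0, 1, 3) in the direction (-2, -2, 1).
-exp(4)/3 - 5*sin(3)/3 + 20/3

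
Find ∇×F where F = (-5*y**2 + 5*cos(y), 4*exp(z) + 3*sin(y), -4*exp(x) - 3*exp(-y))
(-4*exp(z) + 3*exp(-y), 4*exp(x), 10*y + 5*sin(y))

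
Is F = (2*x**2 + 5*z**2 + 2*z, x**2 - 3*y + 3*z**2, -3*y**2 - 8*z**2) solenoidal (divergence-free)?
No, ∇·F = 4*x - 16*z - 3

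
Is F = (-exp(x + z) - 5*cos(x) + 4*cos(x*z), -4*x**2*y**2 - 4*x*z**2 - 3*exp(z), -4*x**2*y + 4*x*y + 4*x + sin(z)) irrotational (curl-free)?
No, ∇×F = (-4*x**2 + 8*x*z + 4*x + 3*exp(z), 8*x*y - 4*x*sin(x*z) - 4*y - exp(x + z) - 4, -8*x*y**2 - 4*z**2)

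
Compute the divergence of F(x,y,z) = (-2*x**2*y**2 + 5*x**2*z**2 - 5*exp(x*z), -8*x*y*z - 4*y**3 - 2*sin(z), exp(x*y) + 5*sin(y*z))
-4*x*y**2 + 10*x*z**2 - 8*x*z - 12*y**2 + 5*y*cos(y*z) - 5*z*exp(x*z)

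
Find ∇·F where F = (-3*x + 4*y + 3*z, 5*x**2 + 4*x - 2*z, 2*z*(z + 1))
4*z - 1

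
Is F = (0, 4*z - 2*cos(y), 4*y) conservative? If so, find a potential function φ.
Yes, F is conservative. φ = 4*y*z - 2*sin(y)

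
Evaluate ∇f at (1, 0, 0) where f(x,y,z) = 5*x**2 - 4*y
(10, -4, 0)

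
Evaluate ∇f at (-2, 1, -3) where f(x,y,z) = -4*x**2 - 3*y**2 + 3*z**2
(16, -6, -18)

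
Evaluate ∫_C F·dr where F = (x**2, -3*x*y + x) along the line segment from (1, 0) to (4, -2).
-2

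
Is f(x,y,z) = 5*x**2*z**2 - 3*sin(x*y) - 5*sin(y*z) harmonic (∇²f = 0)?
No, ∇²f = 3*x**2*sin(x*y) + 10*x**2 + 3*y**2*sin(x*y) + 5*y**2*sin(y*z) + 5*z**2*sin(y*z) + 10*z**2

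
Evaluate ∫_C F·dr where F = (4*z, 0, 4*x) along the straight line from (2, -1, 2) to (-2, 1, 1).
-24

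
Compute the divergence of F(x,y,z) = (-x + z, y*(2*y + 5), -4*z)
4*y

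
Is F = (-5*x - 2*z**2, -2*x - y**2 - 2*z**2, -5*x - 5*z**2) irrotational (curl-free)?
No, ∇×F = (4*z, 5 - 4*z, -2)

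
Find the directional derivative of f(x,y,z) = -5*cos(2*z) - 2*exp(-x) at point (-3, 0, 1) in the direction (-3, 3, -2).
-sqrt(22)*(10*sin(2) + 3*exp(3))/11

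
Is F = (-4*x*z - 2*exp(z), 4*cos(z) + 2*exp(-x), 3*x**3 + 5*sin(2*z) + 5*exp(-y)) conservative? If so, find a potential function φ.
No, ∇×F = (4*sin(z) - 5*exp(-y), -9*x**2 - 4*x - 2*exp(z), -2*exp(-x)) ≠ 0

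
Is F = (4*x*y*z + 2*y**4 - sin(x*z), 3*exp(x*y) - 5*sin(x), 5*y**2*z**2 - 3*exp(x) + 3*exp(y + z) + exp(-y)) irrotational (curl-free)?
No, ∇×F = (10*y*z**2 + 3*exp(y + z) - exp(-y), 4*x*y - x*cos(x*z) + 3*exp(x), -4*x*z - 8*y**3 + 3*y*exp(x*y) - 5*cos(x))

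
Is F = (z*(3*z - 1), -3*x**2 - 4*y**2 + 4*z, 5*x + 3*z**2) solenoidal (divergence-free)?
No, ∇·F = -8*y + 6*z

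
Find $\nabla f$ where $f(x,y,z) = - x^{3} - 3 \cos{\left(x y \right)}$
(-3*x**2 + 3*y*sin(x*y), 3*x*sin(x*y), 0)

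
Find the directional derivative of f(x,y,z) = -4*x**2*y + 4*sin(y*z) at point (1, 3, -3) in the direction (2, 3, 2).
-12*sqrt(17)*(cos(9) + 5)/17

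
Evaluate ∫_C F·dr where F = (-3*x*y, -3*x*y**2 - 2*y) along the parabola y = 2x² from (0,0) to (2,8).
-6760/7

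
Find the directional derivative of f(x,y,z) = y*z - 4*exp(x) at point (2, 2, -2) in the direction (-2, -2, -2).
4*sqrt(3)*exp(2)/3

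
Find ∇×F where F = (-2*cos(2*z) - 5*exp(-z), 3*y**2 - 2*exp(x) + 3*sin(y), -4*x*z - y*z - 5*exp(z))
(-z, 4*z + 4*sin(2*z) + 5*exp(-z), -2*exp(x))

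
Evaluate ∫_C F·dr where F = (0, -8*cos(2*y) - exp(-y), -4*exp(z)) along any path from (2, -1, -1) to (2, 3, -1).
-4*sin(2) - E + exp(-3) - 4*sin(6)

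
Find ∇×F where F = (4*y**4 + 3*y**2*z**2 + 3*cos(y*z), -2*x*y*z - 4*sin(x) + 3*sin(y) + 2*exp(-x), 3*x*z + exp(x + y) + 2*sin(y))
(2*x*y + exp(x + y) + 2*cos(y), 6*y**2*z - 3*y*sin(y*z) - 3*z - exp(x + y), -16*y**3 - 6*y*z**2 - 2*y*z + 3*z*sin(y*z) - 4*cos(x) - 2*exp(-x))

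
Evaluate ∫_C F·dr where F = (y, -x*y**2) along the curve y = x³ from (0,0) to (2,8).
-1516/5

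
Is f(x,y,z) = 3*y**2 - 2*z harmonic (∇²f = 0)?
No, ∇²f = 6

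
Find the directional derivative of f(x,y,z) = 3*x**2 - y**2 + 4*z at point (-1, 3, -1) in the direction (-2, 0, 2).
5*sqrt(2)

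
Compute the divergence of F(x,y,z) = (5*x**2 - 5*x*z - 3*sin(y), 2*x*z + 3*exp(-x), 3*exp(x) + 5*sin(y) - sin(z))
10*x - 5*z - cos(z)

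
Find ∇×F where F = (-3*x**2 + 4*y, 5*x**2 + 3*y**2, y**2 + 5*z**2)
(2*y, 0, 10*x - 4)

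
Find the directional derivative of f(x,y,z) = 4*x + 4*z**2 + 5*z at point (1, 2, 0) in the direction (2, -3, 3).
23*sqrt(22)/22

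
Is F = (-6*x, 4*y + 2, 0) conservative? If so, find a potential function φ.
Yes, F is conservative. φ = -3*x**2 + 2*y**2 + 2*y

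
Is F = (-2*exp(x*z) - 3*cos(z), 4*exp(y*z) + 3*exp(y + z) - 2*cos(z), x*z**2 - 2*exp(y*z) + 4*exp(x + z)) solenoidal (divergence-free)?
No, ∇·F = 2*x*z - 2*y*exp(y*z) - 2*z*exp(x*z) + 4*z*exp(y*z) + 4*exp(x + z) + 3*exp(y + z)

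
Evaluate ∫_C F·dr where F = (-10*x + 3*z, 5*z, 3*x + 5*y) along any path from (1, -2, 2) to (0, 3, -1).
4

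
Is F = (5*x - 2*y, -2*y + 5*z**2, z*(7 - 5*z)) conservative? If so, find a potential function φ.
No, ∇×F = (-10*z, 0, 2) ≠ 0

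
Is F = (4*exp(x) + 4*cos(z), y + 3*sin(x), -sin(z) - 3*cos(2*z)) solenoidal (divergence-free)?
No, ∇·F = 4*exp(x) + 6*sin(2*z) - cos(z) + 1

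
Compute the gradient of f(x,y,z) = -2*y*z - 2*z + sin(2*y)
(0, -2*z + 2*cos(2*y), -2*y - 2)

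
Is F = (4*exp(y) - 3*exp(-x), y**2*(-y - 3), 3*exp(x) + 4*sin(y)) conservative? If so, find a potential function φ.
No, ∇×F = (4*cos(y), -3*exp(x), -4*exp(y)) ≠ 0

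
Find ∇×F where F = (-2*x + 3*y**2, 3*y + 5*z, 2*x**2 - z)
(-5, -4*x, -6*y)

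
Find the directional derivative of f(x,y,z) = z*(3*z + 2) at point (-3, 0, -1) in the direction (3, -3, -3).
4*sqrt(3)/3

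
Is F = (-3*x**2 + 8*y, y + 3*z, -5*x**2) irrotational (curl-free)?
No, ∇×F = (-3, 10*x, -8)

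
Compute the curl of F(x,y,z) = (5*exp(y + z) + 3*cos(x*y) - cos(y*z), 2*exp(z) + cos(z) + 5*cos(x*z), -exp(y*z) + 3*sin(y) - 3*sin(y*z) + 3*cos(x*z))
(5*x*sin(x*z) - z*exp(y*z) - 3*z*cos(y*z) - 2*exp(z) + sin(z) + 3*cos(y), y*sin(y*z) + 3*z*sin(x*z) + 5*exp(y + z), 3*x*sin(x*y) - 5*z*sin(x*z) - z*sin(y*z) - 5*exp(y + z))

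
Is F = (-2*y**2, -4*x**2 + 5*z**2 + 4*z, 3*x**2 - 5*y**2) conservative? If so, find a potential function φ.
No, ∇×F = (-10*y - 10*z - 4, -6*x, -8*x + 4*y) ≠ 0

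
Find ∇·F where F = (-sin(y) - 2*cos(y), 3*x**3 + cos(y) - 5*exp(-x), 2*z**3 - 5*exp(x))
6*z**2 - sin(y)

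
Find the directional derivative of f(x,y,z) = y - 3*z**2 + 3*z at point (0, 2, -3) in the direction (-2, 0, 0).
0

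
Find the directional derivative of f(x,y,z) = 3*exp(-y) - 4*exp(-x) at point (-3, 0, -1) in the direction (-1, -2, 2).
2 - 4*exp(3)/3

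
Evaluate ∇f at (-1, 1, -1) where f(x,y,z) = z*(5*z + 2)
(0, 0, -8)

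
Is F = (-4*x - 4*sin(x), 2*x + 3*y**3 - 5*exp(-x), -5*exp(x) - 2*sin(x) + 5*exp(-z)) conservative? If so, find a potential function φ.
No, ∇×F = (0, 5*exp(x) + 2*cos(x), 2 + 5*exp(-x)) ≠ 0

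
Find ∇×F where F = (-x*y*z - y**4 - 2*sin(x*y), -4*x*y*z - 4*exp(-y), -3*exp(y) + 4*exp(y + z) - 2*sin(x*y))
(4*x*y - 2*x*cos(x*y) - 3*exp(y) + 4*exp(y + z), y*(-x + 2*cos(x*y)), x*z + 2*x*cos(x*y) + 4*y**3 - 4*y*z)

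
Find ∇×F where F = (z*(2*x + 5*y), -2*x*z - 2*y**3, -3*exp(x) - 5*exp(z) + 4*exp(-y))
(2*x - 4*exp(-y), 2*x + 5*y + 3*exp(x), -7*z)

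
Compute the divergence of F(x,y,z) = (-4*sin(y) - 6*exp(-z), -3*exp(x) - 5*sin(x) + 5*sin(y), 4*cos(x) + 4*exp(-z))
5*cos(y) - 4*exp(-z)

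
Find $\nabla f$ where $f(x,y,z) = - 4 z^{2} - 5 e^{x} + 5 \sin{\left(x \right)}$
(-5*exp(x) + 5*cos(x), 0, -8*z)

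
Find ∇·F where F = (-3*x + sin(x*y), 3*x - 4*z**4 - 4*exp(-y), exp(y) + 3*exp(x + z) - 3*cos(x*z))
3*x*sin(x*z) + y*cos(x*y) + 3*exp(x + z) - 3 + 4*exp(-y)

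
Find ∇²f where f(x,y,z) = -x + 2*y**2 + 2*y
4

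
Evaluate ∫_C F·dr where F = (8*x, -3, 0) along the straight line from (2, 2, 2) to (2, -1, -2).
9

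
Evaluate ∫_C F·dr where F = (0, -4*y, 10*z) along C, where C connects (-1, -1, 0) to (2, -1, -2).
20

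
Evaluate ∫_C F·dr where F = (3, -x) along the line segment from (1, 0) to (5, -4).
24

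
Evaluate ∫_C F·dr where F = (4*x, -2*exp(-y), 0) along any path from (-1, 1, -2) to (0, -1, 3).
-2 + 4*sinh(1)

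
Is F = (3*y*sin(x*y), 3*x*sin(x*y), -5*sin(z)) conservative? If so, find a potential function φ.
Yes, F is conservative. φ = 5*cos(z) - 3*cos(x*y)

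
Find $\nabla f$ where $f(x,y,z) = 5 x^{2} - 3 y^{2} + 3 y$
(10*x, 3 - 6*y, 0)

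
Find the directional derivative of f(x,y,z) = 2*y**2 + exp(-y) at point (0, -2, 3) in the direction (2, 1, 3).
sqrt(14)*(-8 - exp(2))/14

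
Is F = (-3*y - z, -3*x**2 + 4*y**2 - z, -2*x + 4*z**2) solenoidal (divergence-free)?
No, ∇·F = 8*y + 8*z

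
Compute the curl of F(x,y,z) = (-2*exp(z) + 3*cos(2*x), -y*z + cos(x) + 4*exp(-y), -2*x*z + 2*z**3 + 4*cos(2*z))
(y, 2*z - 2*exp(z), -sin(x))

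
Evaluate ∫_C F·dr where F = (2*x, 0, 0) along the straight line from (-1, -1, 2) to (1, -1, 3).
0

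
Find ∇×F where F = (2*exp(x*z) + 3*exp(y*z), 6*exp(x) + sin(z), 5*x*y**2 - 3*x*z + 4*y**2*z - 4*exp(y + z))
(10*x*y + 8*y*z - 4*exp(y + z) - cos(z), 2*x*exp(x*z) - 5*y**2 + 3*y*exp(y*z) + 3*z, -3*z*exp(y*z) + 6*exp(x))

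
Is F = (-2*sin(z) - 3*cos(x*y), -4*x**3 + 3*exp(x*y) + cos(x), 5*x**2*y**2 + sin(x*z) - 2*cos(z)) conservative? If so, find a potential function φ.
No, ∇×F = (10*x**2*y, -10*x*y**2 - z*cos(x*z) - 2*cos(z), -12*x**2 - 3*x*sin(x*y) + 3*y*exp(x*y) - sin(x)) ≠ 0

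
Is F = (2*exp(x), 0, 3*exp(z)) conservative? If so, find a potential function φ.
Yes, F is conservative. φ = 2*exp(x) + 3*exp(z)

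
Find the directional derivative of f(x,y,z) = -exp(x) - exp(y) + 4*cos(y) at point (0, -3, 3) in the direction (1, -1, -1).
sqrt(3)*(-exp(3) - 4*exp(3)*sin(3) + 1)*exp(-3)/3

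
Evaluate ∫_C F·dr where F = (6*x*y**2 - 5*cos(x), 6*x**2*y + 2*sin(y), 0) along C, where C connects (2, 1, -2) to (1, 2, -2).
-5*sin(1) - 2*cos(2) + 2*cos(1) + 5*sin(2)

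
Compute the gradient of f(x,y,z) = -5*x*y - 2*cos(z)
(-5*y, -5*x, 2*sin(z))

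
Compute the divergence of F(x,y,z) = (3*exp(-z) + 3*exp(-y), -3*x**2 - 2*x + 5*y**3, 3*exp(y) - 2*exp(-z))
15*y**2 + 2*exp(-z)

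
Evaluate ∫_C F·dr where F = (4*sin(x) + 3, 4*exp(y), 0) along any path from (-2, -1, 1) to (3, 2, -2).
4*cos(2) - 4*exp(-1) - 4*cos(3) + 15 + 4*exp(2)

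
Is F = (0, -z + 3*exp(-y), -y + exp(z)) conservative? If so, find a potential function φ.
Yes, F is conservative. φ = -y*z + exp(z) - 3*exp(-y)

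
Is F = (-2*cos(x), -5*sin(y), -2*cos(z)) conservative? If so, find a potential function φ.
Yes, F is conservative. φ = -2*sin(x) - 2*sin(z) + 5*cos(y)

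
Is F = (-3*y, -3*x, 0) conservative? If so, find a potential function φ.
Yes, F is conservative. φ = -3*x*y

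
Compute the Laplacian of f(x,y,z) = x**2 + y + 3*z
2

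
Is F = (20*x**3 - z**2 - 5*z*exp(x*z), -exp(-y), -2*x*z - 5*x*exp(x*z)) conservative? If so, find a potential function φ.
Yes, F is conservative. φ = 5*x**4 - x*z**2 - 5*exp(x*z) + exp(-y)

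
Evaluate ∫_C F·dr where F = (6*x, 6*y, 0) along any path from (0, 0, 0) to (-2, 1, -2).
15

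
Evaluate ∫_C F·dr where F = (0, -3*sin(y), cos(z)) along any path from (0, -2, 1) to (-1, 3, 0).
3*cos(3) - sin(1) - 3*cos(2)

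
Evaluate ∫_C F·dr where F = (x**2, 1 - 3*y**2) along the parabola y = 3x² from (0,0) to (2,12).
-5140/3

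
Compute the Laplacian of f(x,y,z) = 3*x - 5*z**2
-10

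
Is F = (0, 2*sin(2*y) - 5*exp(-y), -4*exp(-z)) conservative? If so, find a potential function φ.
Yes, F is conservative. φ = -cos(2*y) + 4*exp(-z) + 5*exp(-y)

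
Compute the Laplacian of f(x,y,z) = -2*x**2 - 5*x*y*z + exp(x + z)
2*exp(x + z) - 4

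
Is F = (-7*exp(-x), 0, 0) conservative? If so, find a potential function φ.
Yes, F is conservative. φ = 7*exp(-x)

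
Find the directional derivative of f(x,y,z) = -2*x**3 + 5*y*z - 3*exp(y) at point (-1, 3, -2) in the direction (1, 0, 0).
-6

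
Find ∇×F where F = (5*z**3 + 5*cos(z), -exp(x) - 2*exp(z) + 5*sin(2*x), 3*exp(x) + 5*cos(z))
(2*exp(z), 15*z**2 - 3*exp(x) - 5*sin(z), -exp(x) + 10*cos(2*x))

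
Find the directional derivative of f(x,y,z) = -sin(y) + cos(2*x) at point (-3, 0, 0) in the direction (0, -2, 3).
2*sqrt(13)/13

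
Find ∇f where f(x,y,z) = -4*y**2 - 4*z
(0, -8*y, -4)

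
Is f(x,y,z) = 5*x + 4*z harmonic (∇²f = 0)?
Yes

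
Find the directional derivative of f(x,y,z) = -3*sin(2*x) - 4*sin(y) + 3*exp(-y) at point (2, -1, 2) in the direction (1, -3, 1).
3*sqrt(11)*(-2*cos(4) + 4*cos(1) + 3*E)/11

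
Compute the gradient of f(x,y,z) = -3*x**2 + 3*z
(-6*x, 0, 3)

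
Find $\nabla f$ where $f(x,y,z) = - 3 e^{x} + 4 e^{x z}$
(4*z*exp(x*z) - 3*exp(x), 0, 4*x*exp(x*z))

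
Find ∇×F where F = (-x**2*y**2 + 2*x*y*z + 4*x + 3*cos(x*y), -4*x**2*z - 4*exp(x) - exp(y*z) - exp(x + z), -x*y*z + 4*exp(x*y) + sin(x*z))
(4*x**2 - x*z + 4*x*exp(x*y) + y*exp(y*z) + exp(x + z), 2*x*y + y*z - 4*y*exp(x*y) - z*cos(x*z), 2*x**2*y - 10*x*z + 3*x*sin(x*y) - 4*exp(x) - exp(x + z))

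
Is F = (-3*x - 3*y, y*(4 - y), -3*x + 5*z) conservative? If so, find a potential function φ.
No, ∇×F = (0, 3, 3) ≠ 0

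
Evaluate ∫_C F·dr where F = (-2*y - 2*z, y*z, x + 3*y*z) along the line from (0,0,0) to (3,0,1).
-3/2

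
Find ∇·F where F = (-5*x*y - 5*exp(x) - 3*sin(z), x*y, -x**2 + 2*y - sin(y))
x - 5*y - 5*exp(x)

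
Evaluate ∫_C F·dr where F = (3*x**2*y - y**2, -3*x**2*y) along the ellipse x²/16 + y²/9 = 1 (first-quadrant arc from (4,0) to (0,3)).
-36*pi - 84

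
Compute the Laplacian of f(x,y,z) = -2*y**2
-4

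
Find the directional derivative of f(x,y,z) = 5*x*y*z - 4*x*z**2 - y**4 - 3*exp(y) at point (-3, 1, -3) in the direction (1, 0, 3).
-156*sqrt(10)/5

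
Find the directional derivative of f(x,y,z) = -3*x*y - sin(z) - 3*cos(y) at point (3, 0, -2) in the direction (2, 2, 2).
-sqrt(3)*(cos(2) + 9)/3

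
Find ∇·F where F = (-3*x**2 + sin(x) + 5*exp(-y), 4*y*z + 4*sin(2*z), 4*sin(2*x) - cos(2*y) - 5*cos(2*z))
-6*x + 4*z + 10*sin(2*z) + cos(x)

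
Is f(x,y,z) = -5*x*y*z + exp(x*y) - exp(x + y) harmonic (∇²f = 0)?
No, ∇²f = x**2*exp(x*y) + y**2*exp(x*y) - 2*exp(x + y)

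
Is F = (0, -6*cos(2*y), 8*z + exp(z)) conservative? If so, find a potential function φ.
Yes, F is conservative. φ = 4*z**2 + exp(z) - 3*sin(2*y)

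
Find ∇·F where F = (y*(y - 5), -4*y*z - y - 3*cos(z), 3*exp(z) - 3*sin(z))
-4*z + 3*exp(z) - 3*cos(z) - 1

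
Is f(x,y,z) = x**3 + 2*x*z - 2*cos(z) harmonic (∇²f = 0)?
No, ∇²f = 6*x + 2*cos(z)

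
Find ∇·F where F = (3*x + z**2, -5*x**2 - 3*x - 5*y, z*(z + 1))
2*z - 1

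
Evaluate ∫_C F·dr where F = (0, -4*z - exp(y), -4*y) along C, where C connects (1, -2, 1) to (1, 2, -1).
-2*sinh(2)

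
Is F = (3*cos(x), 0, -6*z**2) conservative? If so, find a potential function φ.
Yes, F is conservative. φ = -2*z**3 + 3*sin(x)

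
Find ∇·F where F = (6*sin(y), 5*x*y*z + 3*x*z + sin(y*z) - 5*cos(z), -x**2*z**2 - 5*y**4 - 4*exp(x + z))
-2*x**2*z + 5*x*z + z*cos(y*z) - 4*exp(x + z)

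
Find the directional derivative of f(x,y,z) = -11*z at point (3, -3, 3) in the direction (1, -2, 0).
0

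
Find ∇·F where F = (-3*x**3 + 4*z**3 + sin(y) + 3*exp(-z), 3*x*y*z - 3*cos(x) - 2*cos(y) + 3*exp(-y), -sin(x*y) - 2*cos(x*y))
-9*x**2 + 3*x*z + 2*sin(y) - 3*exp(-y)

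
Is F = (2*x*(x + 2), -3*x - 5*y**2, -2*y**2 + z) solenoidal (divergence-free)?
No, ∇·F = 4*x - 10*y + 5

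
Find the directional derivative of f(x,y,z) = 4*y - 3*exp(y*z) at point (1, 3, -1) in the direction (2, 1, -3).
sqrt(14)*(15 + 2*exp(3))*exp(-3)/7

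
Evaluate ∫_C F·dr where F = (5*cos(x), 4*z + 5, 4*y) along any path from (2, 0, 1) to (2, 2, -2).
-6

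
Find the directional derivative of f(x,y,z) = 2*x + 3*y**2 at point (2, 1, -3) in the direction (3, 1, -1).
12*sqrt(11)/11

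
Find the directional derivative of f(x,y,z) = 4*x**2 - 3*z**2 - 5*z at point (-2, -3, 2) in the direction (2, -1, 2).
-22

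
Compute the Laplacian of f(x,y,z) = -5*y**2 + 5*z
-10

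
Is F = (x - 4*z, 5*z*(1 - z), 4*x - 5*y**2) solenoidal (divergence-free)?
No, ∇·F = 1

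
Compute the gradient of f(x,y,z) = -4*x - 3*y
(-4, -3, 0)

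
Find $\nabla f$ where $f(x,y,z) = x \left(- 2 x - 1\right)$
(-4*x - 1, 0, 0)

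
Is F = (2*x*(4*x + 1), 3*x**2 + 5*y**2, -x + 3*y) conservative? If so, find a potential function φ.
No, ∇×F = (3, 1, 6*x) ≠ 0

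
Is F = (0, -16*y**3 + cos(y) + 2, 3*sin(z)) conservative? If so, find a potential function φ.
Yes, F is conservative. φ = -4*y**4 + 2*y + sin(y) - 3*cos(z)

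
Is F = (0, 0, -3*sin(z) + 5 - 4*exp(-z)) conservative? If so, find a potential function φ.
Yes, F is conservative. φ = 5*z + 3*cos(z) + 4*exp(-z)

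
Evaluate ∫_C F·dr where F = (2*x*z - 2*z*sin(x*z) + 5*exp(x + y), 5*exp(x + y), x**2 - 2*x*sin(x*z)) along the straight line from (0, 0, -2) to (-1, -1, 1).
-6 + 5*exp(-2) + 2*cos(1)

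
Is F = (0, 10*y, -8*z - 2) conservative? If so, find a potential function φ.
Yes, F is conservative. φ = 5*y**2 - 4*z**2 - 2*z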